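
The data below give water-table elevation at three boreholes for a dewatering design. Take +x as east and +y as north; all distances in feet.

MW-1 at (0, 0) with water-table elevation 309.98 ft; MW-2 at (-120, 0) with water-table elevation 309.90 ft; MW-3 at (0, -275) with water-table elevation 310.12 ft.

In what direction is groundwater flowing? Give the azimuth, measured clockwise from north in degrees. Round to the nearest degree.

307°

∂h/∂x = (309.90 − 309.98) / (-120 − 0) = +0.0006667
∂h/∂y = (310.12 − 309.98) / (-275 − 0) = -0.0005091
Flow direction (−∇h) has components (-0.0006667 E, +0.0005091 N).
Azimuth = atan2(E, N) = atan2(-0.0006667, +0.0005091) = 307.4° ≈ 307°.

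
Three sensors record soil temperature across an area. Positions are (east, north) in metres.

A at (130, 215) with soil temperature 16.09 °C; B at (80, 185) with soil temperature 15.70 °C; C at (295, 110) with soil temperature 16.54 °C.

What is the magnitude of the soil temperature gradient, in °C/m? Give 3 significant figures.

Three-point gradient (reference A): Δ to B = (-50, -30, -0.39), Δ to C = (165, -105, +0.45).
∂T/∂x = +0.005338, ∂T/∂y = +0.004103 (det = 10200).
|∇f| = √(0.005338² + 0.004103²) = 0.006733 °C/m

0.00673 °C/m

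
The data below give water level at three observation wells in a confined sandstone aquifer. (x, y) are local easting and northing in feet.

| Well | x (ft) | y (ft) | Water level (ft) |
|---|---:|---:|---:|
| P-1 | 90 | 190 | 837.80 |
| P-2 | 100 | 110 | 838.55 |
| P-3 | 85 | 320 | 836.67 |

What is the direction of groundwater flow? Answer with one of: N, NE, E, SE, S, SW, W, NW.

NW

Taking P-1 as reference: P-2−P-1 = (10, -80, +0.75); P-3−P-1 = (-5, 130, -1.13).
Solve a·Δx + b·Δy = Δh: det = 10·130 − (-5)·(-80) = 900.
∂h/∂x = [(+0.75)·130 − (-1.13)·(-80)] / 900 = +0.007889
∂h/∂y = [10·(-1.13) − (-5)·(+0.75)] / 900 = -0.008389
Flow = −∇h = (-0.007889 east, +0.008389 north), which points northwest.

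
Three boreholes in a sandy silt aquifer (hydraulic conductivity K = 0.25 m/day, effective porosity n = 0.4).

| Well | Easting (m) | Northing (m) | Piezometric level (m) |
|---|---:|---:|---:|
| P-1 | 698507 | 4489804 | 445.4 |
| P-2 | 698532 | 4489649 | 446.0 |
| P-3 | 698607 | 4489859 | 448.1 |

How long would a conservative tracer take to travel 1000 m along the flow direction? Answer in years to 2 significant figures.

160 years

Three-point gradient (reference P-1): Δ to P-2 = (25, -155, +0.6), Δ to P-3 = (100, 55, +2.7).
∂h/∂x = +0.02676, ∂h/∂y = +0.0004444 (det = 16875).
|∇h| = √(0.02676² + 0.0004444²) = 0.02676
Seepage velocity v = K·i/n = 0.25 × 0.02676 / 0.4 = 0.01672 m/day.
t = 1000 / 0.01672 = 5.981e+04 days = 164 years.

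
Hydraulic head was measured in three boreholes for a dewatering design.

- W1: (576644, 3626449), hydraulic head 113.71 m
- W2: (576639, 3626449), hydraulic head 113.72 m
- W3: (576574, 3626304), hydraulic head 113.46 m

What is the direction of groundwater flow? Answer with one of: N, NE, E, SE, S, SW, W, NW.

Differences from W1: to W2 (Δx, Δy, Δh) = (-5, 0, +0.01); to W3 = (-70, -145, -0.25).
Determinant of the coordinate differences = (-5)·(-145) − (-70)·0 = 725.
∂h/∂x = [(+0.01)·(-145) − (-0.25)·0] / 725 = -0.002000
∂h/∂y = [(-5)·(-0.25) − (-70)·(+0.01)] / 725 = +0.002690
Flow = −∇h = (+0.002000 east, -0.002690 north), which points southeast.

SE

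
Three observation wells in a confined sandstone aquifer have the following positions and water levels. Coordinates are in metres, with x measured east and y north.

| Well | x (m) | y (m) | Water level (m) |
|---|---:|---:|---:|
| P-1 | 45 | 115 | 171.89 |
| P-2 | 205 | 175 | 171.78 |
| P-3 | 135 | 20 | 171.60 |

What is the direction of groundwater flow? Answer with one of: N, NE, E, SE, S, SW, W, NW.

Differences from P-1: to P-2 (Δx, Δy, Δh) = (160, 60, -0.11); to P-3 = (90, -95, -0.29).
Determinant of the coordinate differences = 160·(-95) − 90·60 = -20600.
∂h/∂x = [(-0.11)·(-95) − (-0.29)·60] / -20600 = -0.001352
∂h/∂y = [160·(-0.29) − 90·(-0.11)] / -20600 = +0.001772
Flow = −∇h = (+0.001352 east, -0.001772 north), which points southeast.

SE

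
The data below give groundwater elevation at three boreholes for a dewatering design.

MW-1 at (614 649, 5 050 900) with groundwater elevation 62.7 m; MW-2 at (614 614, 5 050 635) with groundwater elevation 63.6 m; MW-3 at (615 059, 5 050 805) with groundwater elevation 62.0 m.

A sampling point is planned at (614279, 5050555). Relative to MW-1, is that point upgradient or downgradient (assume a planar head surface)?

Differences from MW-1: to MW-2 (Δx, Δy, Δh) = (-35, -265, +0.9); to MW-3 = (410, -95, -0.7).
Determinant of the coordinate differences = (-35)·(-95) − 410·(-265) = 111975.
∂h/∂x = [(+0.9)·(-95) − (-0.7)·(-265)] / 111975 = -0.002420
∂h/∂y = [(-35)·(-0.7) − 410·(+0.9)] / 111975 = -0.003077
Head at (614279, 5050555) = 62.7 + (-0.002420)·(-370) + (-0.003077)·(-345) = 64.66 m.
That is higher than the 62.7 m at MW-1, so the point is upgradient.

upgradient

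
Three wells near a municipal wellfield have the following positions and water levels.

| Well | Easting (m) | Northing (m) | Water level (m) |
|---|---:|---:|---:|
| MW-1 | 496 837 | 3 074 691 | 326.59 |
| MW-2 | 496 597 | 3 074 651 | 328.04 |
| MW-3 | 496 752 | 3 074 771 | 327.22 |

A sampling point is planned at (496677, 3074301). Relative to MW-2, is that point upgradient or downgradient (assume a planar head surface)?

With h = a·x + b·y + c and MW-1 as origin, the differences give:
  (-240)·a + (-40)·b = +1.45
  (-85)·a + 80·b = +0.63
Eliminate b (×80 and ×(-40), subtract): -22600·a = 141.200 → a = ∂h/∂x = -0.006248
Back-substitute: b = ∂h/∂y = +0.001237.
Head at (496677, 3074301) = 326.59 + (-0.006248)·(-160) + (+0.001237)·(-390) = 327.11 m.
That is lower than the 328.04 m at MW-2, so the point is downgradient.

downgradient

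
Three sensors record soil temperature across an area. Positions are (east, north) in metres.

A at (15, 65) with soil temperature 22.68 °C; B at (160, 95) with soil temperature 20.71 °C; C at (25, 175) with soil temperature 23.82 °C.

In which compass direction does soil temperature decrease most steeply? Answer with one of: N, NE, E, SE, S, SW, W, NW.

With T = a·x + b·y + c and A as origin, the differences give:
  145·a + 30·b = -1.97
  10·a + 110·b = +1.14
Eliminate b (×110 and ×30, subtract): 15650·a = -250.900 → a = ∂T/∂x = -0.01603
Back-substitute: b = ∂T/∂y = +0.01182.
Steepest decrease is along −∇f = (+0.01603 E, -0.01182 N) → southeast.

SE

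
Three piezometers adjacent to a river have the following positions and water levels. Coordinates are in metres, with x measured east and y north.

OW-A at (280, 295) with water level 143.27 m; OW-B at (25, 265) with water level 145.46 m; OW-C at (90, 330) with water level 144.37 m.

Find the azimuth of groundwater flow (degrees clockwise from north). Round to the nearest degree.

039°

Taking OW-A as reference: OW-B−OW-A = (-255, -30, +2.19); OW-C−OW-A = (-190, 35, +1.10).
Determinant of the coordinate differences = (-255)·35 − (-190)·(-30) = -14625.
∂h/∂x = [(+2.19)·35 − (+1.10)·(-30)] / -14625 = -0.007497
∂h/∂y = [(-255)·(+1.10) − (-190)·(+2.19)] / -14625 = -0.009272
Flow direction (−∇h) has components (+0.007497 E, +0.009272 N).
Azimuth = atan2(E, N) = atan2(+0.007497, +0.009272) = 39.0° ≈ 039°.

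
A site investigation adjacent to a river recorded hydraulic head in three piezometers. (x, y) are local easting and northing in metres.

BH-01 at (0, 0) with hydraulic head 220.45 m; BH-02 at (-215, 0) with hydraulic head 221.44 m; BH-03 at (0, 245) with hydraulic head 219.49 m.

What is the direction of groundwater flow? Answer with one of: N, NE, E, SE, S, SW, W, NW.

∂h/∂x = (221.44 − 220.45) / (-215 − 0) = -0.004605
∂h/∂y = (219.49 − 220.45) / (245 − 0) = -0.003918
Flow = −∇h = (+0.004605 east, +0.003918 north), which points northeast.

NE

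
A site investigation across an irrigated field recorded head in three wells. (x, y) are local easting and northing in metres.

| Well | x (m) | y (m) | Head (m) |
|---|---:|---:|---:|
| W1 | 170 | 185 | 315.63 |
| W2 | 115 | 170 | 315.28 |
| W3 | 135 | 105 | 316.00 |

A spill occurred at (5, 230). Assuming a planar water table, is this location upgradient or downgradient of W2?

downgradient

Differences from W1: to W2 (Δx, Δy, Δh) = (-55, -15, -0.35); to W3 = (-35, -80, +0.37).
Determinant of the coordinate differences = (-55)·(-80) − (-35)·(-15) = 3875.
∂h/∂x = [(-0.35)·(-80) − (+0.37)·(-15)] / 3875 = +0.008658
∂h/∂y = [(-55)·(+0.37) − (-35)·(-0.35)] / 3875 = -0.008413
Head at (5, 230) = 315.63 + (+0.008658)·(-165) + (-0.008413)·(45) = 313.82 m.
That is lower than the 315.28 m at W2, so the point is downgradient.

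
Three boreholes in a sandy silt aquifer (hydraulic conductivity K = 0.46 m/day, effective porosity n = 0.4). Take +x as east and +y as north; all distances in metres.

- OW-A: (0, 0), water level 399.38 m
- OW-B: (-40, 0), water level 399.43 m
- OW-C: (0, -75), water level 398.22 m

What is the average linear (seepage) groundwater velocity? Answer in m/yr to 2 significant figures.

6.5 m/yr

∂h/∂x = (399.43 − 399.38) / (-40 − 0) = -0.001250
∂h/∂y = (398.22 − 399.38) / (-75 − 0) = +0.01547
|∇h| = √(-0.001250² + 0.01547²) = 0.01552
Seepage velocity v = K·i/n = 0.46 × 0.01552 / 0.4 = 0.01785 m/day = 6.52 m/yr.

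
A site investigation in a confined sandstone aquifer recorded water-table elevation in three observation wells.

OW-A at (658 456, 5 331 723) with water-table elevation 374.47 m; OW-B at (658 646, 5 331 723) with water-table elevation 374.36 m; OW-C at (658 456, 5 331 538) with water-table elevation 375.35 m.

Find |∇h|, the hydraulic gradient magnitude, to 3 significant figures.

∂h/∂x = (374.36 − 374.47) / (658646 − 658456) = -0.0005789
∂h/∂y = (375.35 − 374.47) / (5331538 − 5331723) = -0.004757
|∇h| = √(-0.0005789² + -0.004757²) = 0.004792

0.00479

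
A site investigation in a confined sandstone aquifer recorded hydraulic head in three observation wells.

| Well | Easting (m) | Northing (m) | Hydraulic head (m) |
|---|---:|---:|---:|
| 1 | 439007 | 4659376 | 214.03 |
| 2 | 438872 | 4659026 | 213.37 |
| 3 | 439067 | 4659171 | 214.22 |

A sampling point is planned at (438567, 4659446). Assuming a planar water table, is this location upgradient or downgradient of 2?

Taking 1 as reference: 2−1 = (-135, -350, -0.66); 3−1 = (60, -205, +0.19).
Determinant of the coordinate differences = (-135)·(-205) − 60·(-350) = 48675.
∂h/∂x = [(-0.66)·(-205) − (+0.19)·(-350)] / 48675 = +0.004146
∂h/∂y = [(-135)·(+0.19) − 60·(-0.66)] / 48675 = +0.0002866
Head at (438567, 4659446) = 214.03 + (+0.004146)·(-440) + (+0.0002866)·(70) = 212.23 m.
That is lower than the 213.37 m at 2, so the point is downgradient.

downgradient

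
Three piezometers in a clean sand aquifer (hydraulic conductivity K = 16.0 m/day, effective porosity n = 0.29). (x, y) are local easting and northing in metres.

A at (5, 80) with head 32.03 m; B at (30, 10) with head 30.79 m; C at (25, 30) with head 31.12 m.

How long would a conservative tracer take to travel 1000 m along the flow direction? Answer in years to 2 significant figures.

2.8 years

Taking A as reference: B−A = (25, -70, -1.24); C−A = (20, -50, -0.91).
Solve a·Δx + b·Δy = Δh: det = 25·(-50) − 20·(-70) = 150.
∂h/∂x = [(-1.24)·(-50) − (-0.91)·(-70)] / 150 = -0.01133
∂h/∂y = [25·(-0.91) − 20·(-1.24)] / 150 = +0.01367
|∇h| = √(-0.01133² + 0.01367²) = 0.01775
Seepage velocity v = K·i/n = 16.0 × 0.01775 / 0.29 = 0.9793 m/day.
t = 1000 / 0.9793 = 1021 days = 2.8 years.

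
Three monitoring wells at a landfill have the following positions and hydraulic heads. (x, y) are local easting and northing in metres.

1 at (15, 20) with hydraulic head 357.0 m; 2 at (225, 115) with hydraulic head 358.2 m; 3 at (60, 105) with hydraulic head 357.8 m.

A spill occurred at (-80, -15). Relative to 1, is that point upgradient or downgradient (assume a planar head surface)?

With h = a·x + b·y + c and 1 as origin, the differences give:
  210·a + 95·b = +1.2
  45·a + 85·b = +0.8
Eliminate b (×85 and ×95, subtract): 13575·a = 26.00 → a = ∂h/∂x = +0.001915
Back-substitute: b = ∂h/∂y = +0.008398.
Head at (-80, -15) = 357.0 + (+0.001915)·(-95) + (+0.008398)·(-35) = 356.52 m.
That is lower than the 357.0 m at 1, so the point is downgradient.

downgradient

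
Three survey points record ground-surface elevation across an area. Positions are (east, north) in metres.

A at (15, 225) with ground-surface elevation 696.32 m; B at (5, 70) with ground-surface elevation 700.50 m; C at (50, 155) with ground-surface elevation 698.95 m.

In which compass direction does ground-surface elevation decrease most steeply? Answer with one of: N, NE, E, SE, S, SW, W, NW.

Differences from A: to B (Δx, Δy, Δh) = (-10, -155, +4.18); to C = (35, -70, +2.63).
Determinant of the coordinate differences = (-10)·(-70) − 35·(-155) = 6125.
∂z/∂x = [(+4.18)·(-70) − (+2.63)·(-155)] / 6125 = +0.01878
∂z/∂y = [(-10)·(+2.63) − 35·(+4.18)] / 6125 = -0.02818
Steepest decrease is along −∇f = (-0.01878 E, +0.02818 N) → northwest.

NW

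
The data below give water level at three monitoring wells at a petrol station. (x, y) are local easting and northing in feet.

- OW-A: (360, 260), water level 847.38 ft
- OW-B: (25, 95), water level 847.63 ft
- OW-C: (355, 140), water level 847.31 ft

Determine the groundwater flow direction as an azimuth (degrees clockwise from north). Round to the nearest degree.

121°

Taking OW-A as reference: OW-B−OW-A = (-335, -165, +0.25); OW-C−OW-A = (-5, -120, -0.07).
Determinant of the coordinate differences = (-335)·(-120) − (-5)·(-165) = 39375.
∂h/∂x = [(+0.25)·(-120) − (-0.07)·(-165)] / 39375 = -0.001055
∂h/∂y = [(-335)·(-0.07) − (-5)·(+0.25)] / 39375 = +0.0006273
Flow direction (−∇h) has components (+0.001055 E, -0.0006273 N).
Azimuth = atan2(E, N) = atan2(+0.001055, -0.0006273) = 120.7° ≈ 121°.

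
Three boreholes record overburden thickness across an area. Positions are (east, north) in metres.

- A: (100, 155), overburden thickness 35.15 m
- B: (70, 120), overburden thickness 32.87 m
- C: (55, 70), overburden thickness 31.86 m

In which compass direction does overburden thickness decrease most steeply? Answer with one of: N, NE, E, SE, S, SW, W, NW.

With d = a·x + b·y + c and A as origin, the differences give:
  (-30)·a + (-35)·b = -2.28
  (-45)·a + (-85)·b = -3.29
Eliminate b (×(-85) and ×(-35), subtract): 975·a = 78.650 → a = ∂d/∂x = +0.08067
Back-substitute: b = ∂d/∂y = -0.004000.
Steepest decrease is along −∇f = (-0.08067 E, +0.004000 N) → west.

W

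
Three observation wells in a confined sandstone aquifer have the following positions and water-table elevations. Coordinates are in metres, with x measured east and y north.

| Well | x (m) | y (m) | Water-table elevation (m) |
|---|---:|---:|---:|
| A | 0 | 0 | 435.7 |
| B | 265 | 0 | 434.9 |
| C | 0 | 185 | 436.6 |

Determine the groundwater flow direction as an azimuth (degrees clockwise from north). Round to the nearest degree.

∂h/∂x = (434.9 − 435.7) / (265 − 0) = -0.003019
∂h/∂y = (436.6 − 435.7) / (185 − 0) = +0.004865
Flow direction (−∇h) has components (+0.003019 E, -0.004865 N).
Azimuth = atan2(E, N) = atan2(+0.003019, -0.004865) = 148.2° ≈ 148°.

148°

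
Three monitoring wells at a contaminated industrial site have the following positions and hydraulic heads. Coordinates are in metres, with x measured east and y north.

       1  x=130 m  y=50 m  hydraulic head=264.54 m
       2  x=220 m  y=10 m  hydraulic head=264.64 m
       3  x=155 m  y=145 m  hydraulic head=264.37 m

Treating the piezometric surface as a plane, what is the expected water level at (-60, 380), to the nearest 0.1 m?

263.9 m

Taking 1 as reference: 2−1 = (90, -40, +0.10); 3−1 = (25, 95, -0.17).
Solve a·Δx + b·Δy = Δh: det = 90·95 − 25·(-40) = 9550.
∂h/∂x = [(+0.10)·95 − (-0.17)·(-40)] / 9550 = +0.0002827
∂h/∂y = [90·(-0.17) − 25·(+0.10)] / 9550 = -0.001864
h(-60, 380) = 264.54 + (+0.0002827)·(-190) + (-0.001864)·(330) = 264.54 -0.054 -0.615 = 263.871 m.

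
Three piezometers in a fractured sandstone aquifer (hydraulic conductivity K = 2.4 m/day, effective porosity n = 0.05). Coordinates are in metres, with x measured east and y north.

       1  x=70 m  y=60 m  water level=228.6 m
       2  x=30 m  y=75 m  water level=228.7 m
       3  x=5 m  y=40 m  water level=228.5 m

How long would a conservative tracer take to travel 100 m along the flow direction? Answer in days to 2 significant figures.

Differences from 1: to 2 (Δx, Δy, Δh) = (-40, 15, +0.1); to 3 = (-65, -20, -0.1).
Determinant of the coordinate differences = (-40)·(-20) − (-65)·15 = 1775.
∂h/∂x = [(+0.1)·(-20) − (-0.1)·15] / 1775 = -0.0002817
∂h/∂y = [(-40)·(-0.1) − (-65)·(+0.1)] / 1775 = +0.005915
|∇h| = √(-0.0002817² + 0.005915²) = 0.005922
Seepage velocity v = K·i/n = 2.4 × 0.005922 / 0.05 = 0.2843 m/day.
t = 100 / 0.2843 = 351.7 days.

350 days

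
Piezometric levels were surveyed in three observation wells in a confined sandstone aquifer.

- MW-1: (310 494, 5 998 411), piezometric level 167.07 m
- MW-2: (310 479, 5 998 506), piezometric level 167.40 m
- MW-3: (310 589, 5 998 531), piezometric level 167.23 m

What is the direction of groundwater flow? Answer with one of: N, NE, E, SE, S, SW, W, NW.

SE

With h = a·x + b·y + c and MW-1 as origin, the differences give:
  (-15)·a + 95·b = +0.33
  95·a + 120·b = +0.16
Eliminate b (×120 and ×95, subtract): -10825·a = 24.400 → a = ∂h/∂x = -0.002254
Back-substitute: b = ∂h/∂y = +0.003118.
Flow = −∇h = (+0.002254 east, -0.003118 north), which points southeast.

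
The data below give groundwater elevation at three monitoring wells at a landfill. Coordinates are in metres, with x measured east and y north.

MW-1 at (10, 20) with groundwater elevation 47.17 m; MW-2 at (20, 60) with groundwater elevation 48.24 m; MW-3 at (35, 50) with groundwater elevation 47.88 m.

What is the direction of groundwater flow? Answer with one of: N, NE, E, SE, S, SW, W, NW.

S

Differences from MW-1: to MW-2 (Δx, Δy, Δh) = (10, 40, +1.07); to MW-3 = (25, 30, +0.71).
Determinant of the coordinate differences = 10·30 − 25·40 = -700.
∂h/∂x = [(+1.07)·30 − (+0.71)·40] / -700 = -0.005286
∂h/∂y = [10·(+0.71) − 25·(+1.07)] / -700 = +0.02807
Flow = −∇h = (+0.005286 east, -0.02807 north), which points south.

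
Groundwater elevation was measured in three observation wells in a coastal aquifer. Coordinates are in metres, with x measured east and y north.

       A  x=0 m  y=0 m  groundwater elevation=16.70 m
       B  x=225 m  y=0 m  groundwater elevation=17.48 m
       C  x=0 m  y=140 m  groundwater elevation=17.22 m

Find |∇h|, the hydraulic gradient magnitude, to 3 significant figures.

0.00508

∂h/∂x = (17.48 − 16.70) / (225 − 0) = +0.003467
∂h/∂y = (17.22 − 16.70) / (140 − 0) = +0.003714
|∇h| = √(0.003467² + 0.003714²) = 0.005081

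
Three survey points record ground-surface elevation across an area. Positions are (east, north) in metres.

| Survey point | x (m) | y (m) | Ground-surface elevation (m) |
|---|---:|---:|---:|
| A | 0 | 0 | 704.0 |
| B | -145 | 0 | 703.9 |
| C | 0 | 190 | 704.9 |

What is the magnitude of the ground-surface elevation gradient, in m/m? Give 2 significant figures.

0.0048 m/m

∂z/∂x = (703.9 − 704.0) / (-145 − 0) = +0.0006897
∂z/∂y = (704.9 − 704.0) / (190 − 0) = +0.004737
|∇f| = √(0.0006897² + 0.004737²) = 0.004787 m/m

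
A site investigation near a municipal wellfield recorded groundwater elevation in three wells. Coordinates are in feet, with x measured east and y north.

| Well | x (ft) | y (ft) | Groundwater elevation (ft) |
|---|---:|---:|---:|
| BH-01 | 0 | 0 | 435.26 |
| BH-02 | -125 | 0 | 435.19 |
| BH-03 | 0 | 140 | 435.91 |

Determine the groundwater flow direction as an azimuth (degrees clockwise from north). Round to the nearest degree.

∂h/∂x = (435.19 − 435.26) / (-125 − 0) = +0.0005600
∂h/∂y = (435.91 − 435.26) / (140 − 0) = +0.004643
Flow direction (−∇h) has components (-0.0005600 E, -0.004643 N).
Azimuth = atan2(E, N) = atan2(-0.0005600, -0.004643) = 186.9° ≈ 187°.

187°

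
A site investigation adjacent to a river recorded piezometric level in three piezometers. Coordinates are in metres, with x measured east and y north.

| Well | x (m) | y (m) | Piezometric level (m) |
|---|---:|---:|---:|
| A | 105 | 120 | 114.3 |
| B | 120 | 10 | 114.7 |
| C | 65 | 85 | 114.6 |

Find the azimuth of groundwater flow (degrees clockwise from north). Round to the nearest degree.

Differences from A: to B (Δx, Δy, Δh) = (15, -110, +0.4); to C = (-40, -35, +0.3).
Solve a·Δx + b·Δy = Δh: det = 15·(-35) − (-40)·(-110) = -4925.
∂h/∂x = [(+0.4)·(-35) − (+0.3)·(-110)] / -4925 = -0.003858
∂h/∂y = [15·(+0.3) − (-40)·(+0.4)] / -4925 = -0.004162
Flow direction (−∇h) has components (+0.003858 E, +0.004162 N).
Azimuth = atan2(E, N) = atan2(+0.003858, +0.004162) = 42.8° ≈ 043°.

043°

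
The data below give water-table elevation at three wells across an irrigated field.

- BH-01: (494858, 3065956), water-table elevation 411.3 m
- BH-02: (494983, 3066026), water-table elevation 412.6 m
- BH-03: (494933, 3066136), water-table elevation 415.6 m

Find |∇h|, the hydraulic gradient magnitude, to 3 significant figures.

Taking BH-01 as reference: BH-02−BH-01 = (125, 70, +1.3); BH-03−BH-01 = (75, 180, +4.3).
Determinant of the coordinate differences = 125·180 − 75·70 = 17250.
∂h/∂x = [(+1.3)·180 − (+4.3)·70] / 17250 = -0.003884
∂h/∂y = [125·(+4.3) − 75·(+1.3)] / 17250 = +0.02551
|∇h| = √(-0.003884² + 0.02551²) = 0.0258

0.0258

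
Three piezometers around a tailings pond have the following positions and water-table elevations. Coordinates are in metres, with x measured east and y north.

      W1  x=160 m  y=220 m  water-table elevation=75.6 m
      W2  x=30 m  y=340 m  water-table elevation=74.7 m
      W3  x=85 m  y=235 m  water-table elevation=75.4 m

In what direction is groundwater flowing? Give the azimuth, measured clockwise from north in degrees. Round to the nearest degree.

Differences from W1: to W2 (Δx, Δy, Δh) = (-130, 120, -0.9); to W3 = (-75, 15, -0.2).
Solve a·Δx + b·Δy = Δh: det = (-130)·15 − (-75)·120 = 7050.
∂h/∂x = [(-0.9)·15 − (-0.2)·120] / 7050 = +0.001489
∂h/∂y = [(-130)·(-0.2) − (-75)·(-0.9)] / 7050 = -0.005887
Flow direction (−∇h) has components (-0.001489 E, +0.005887 N).
Azimuth = atan2(E, N) = atan2(-0.001489, +0.005887) = 345.8° ≈ 346°.

346°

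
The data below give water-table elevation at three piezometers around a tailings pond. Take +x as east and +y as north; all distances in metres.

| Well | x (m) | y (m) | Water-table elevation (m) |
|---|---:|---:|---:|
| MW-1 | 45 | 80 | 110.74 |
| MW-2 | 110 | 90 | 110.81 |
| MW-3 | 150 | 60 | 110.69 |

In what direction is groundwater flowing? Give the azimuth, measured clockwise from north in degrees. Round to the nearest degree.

185°

Taking MW-1 as reference: MW-2−MW-1 = (65, 10, +0.07); MW-3−MW-1 = (105, -20, -0.05).
Determinant of the coordinate differences = 65·(-20) − 105·10 = -2350.
∂h/∂x = [(+0.07)·(-20) − (-0.05)·10] / -2350 = +0.0003830
∂h/∂y = [65·(-0.05) − 105·(+0.07)] / -2350 = +0.004511
Flow direction (−∇h) has components (-0.0003830 E, -0.004511 N).
Azimuth = atan2(E, N) = atan2(-0.0003830, -0.004511) = 184.9° ≈ 185°.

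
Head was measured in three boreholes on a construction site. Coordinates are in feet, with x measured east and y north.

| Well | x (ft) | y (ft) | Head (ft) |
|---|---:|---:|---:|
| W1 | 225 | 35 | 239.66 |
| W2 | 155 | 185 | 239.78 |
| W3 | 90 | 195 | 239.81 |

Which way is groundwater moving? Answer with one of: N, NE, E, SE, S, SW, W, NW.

SE

Taking W1 as reference: W2−W1 = (-70, 150, +0.12); W3−W1 = (-135, 160, +0.15).
Solve a·Δx + b·Δy = Δh: det = (-70)·160 − (-135)·150 = 9050.
∂h/∂x = [(+0.12)·160 − (+0.15)·150] / 9050 = -0.0003646
∂h/∂y = [(-70)·(+0.15) − (-135)·(+0.12)] / 9050 = +0.0006298
Flow = −∇h = (+0.0003646 east, -0.0006298 north), which points southeast.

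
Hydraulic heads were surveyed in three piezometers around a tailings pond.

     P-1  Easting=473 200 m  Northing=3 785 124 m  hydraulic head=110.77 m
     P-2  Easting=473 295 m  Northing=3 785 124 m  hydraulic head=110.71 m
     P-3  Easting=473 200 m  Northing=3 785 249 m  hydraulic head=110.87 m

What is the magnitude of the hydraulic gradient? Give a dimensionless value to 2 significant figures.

∂h/∂x = (110.71 − 110.77) / (473295 − 473200) = -0.0006316
∂h/∂y = (110.87 − 110.77) / (3785249 − 3785124) = +0.0008000
|∇h| = √(-0.0006316² + 0.0008000²) = 0.001019

0.0010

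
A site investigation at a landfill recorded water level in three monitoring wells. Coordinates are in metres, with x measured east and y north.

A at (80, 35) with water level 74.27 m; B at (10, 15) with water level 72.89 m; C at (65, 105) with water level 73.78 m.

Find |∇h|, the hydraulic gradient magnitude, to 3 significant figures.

0.0206

Three-point gradient (reference A): Δ to B = (-70, -20, -1.38), Δ to C = (-15, 70, -0.49).
∂h/∂x = +0.02046, ∂h/∂y = -0.002615 (det = -5200).
|∇h| = √(0.02046² + -0.002615²) = 0.02063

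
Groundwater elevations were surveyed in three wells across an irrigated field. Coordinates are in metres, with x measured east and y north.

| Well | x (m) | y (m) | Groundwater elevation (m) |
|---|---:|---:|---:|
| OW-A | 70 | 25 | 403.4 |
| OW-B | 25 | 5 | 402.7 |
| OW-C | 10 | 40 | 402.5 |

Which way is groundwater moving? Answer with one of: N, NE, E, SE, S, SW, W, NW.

W

Three-point gradient (reference OW-A): Δ to OW-B = (-45, -20, -0.7), Δ to OW-C = (-60, 15, -0.9).
∂h/∂x = +0.01520, ∂h/∂y = +0.0008000 (det = -1875).
Flow = −∇h = (-0.01520 east, -0.0008000 north), which points west.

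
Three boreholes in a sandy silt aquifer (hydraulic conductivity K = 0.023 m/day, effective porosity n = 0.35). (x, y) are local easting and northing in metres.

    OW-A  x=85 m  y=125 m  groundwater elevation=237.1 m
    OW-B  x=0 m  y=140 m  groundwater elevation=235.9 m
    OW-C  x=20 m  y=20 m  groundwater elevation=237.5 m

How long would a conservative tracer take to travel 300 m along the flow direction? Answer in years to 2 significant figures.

Differences from OW-A: to OW-B (Δx, Δy, Δh) = (-85, 15, -1.2); to OW-C = (-65, -105, +0.4).
Solve a·Δx + b·Δy = Δh: det = (-85)·(-105) − (-65)·15 = 9900.
∂h/∂x = [(-1.2)·(-105) − (+0.4)·15] / 9900 = +0.01212
∂h/∂y = [(-85)·(+0.4) − (-65)·(-1.2)] / 9900 = -0.01131
|∇h| = √(0.01212² + -0.01131²) = 0.01658
Seepage velocity v = K·i/n = 0.023 × 0.01658 / 0.35 = 0.00109 m/day.
t = 300 / 0.00109 = 2.752e+05 days = 753 years.

750 years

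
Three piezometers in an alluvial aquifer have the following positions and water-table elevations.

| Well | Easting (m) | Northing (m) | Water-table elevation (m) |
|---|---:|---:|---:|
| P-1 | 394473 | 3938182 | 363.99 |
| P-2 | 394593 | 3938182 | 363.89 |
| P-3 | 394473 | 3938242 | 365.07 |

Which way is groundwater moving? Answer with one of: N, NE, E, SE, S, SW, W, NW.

∂h/∂x = (363.89 − 363.99) / (394593 − 394473) = -0.0008333
∂h/∂y = (365.07 − 363.99) / (3938242 − 3938182) = +0.01800
Flow = −∇h = (+0.0008333 east, -0.01800 north), which points south.

S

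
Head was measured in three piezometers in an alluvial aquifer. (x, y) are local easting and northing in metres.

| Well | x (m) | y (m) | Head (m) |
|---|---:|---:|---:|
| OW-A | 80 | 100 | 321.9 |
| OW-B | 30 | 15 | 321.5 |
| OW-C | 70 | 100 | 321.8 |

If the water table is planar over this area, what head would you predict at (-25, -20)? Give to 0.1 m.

Taking OW-A as reference: OW-B−OW-A = (-50, -85, -0.4); OW-C−OW-A = (-10, 0, -0.1).
Determinant of the coordinate differences = (-50)·0 − (-10)·(-85) = -850.
∂h/∂x = [(-0.4)·0 − (-0.1)·(-85)] / -850 = +0.010000
∂h/∂y = [(-50)·(-0.1) − (-10)·(-0.4)] / -850 = -0.001176
h(-25, -20) = 321.9 + (+0.010000)·(-105) + (-0.001176)·(-120) = 321.9 -1.050 +0.141 = 320.991 m.

321.0 m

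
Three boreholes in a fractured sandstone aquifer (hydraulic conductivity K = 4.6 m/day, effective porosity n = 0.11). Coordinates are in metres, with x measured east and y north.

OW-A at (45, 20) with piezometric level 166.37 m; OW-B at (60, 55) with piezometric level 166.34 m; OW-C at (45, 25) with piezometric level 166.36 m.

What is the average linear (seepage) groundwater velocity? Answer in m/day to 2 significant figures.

Differences from OW-A: to OW-B (Δx, Δy, Δh) = (15, 35, -0.03); to OW-C = (0, 5, -0.01).
Determinant of the coordinate differences = 15·5 − 0·35 = 75.
∂h/∂x = [(-0.03)·5 − (-0.01)·35] / 75 = +0.002667
∂h/∂y = [15·(-0.01) − 0·(-0.03)] / 75 = -0.002000
|∇h| = √(0.002667² + -0.002000²) = 0.003334
Seepage velocity v = K·i/n = 4.6 × 0.003334 / 0.11 = 0.1394 m/day.

0.14 m/day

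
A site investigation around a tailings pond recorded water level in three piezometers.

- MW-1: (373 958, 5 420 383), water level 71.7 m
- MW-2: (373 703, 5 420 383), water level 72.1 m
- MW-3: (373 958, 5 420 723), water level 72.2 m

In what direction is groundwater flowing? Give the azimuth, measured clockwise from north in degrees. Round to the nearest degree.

∂h/∂x = (72.1 − 71.7) / (373703 − 373958) = -0.001569
∂h/∂y = (72.2 − 71.7) / (5420723 − 5420383) = +0.001471
Flow direction (−∇h) has components (+0.001569 E, -0.001471 N).
Azimuth = atan2(E, N) = atan2(+0.001569, -0.001471) = 133.2° ≈ 133°.

133°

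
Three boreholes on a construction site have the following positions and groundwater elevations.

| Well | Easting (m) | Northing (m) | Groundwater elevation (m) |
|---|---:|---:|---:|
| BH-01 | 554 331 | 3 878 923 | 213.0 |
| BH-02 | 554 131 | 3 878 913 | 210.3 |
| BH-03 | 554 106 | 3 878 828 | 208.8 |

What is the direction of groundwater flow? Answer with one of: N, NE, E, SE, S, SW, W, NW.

Taking BH-01 as reference: BH-02−BH-01 = (-200, -10, -2.7); BH-03−BH-01 = (-225, -95, -4.2).
Determinant of the coordinate differences = (-200)·(-95) − (-225)·(-10) = 16750.
∂h/∂x = [(-2.7)·(-95) − (-4.2)·(-10)] / 16750 = +0.01281
∂h/∂y = [(-200)·(-4.2) − (-225)·(-2.7)] / 16750 = +0.01388
Flow = −∇h = (-0.01281 east, -0.01388 north), which points southwest.

SW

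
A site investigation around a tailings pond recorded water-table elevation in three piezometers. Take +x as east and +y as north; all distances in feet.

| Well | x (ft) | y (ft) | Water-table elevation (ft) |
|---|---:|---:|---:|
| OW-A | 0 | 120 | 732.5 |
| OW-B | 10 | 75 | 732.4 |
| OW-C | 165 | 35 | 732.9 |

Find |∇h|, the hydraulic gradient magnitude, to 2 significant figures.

Taking OW-A as reference: OW-B−OW-A = (10, -45, -0.1); OW-C−OW-A = (165, -85, +0.4).
Solve a·Δx + b·Δy = Δh: det = 10·(-85) − 165·(-45) = 6575.
∂h/∂x = [(-0.1)·(-85) − (+0.4)·(-45)] / 6575 = +0.004030
∂h/∂y = [10·(+0.4) − 165·(-0.1)] / 6575 = +0.003118
|∇h| = √(0.004030² + 0.003118²) = 0.005095

0.0051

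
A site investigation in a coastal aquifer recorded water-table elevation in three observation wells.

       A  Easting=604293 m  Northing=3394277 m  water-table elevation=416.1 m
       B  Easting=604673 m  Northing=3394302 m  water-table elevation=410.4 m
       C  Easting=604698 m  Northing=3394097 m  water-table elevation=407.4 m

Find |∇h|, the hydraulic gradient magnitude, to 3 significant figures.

0.0203

Three-point gradient (reference A): Δ to B = (380, 25, -5.7), Δ to C = (405, -180, -8.7).
∂h/∂x = -0.01584, ∂h/∂y = +0.01270 (det = -78525).
|∇h| = √(-0.01584² + 0.01270²) = 0.0203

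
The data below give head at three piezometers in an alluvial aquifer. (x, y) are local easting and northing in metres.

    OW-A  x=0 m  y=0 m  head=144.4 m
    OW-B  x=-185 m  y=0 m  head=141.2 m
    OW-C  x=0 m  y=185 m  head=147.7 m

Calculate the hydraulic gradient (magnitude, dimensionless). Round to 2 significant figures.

0.025

∂h/∂x = (141.2 − 144.4) / (-185 − 0) = +0.01730
∂h/∂y = (147.7 − 144.4) / (185 − 0) = +0.01784
|∇h| = √(0.01730² + 0.01784²) = 0.02485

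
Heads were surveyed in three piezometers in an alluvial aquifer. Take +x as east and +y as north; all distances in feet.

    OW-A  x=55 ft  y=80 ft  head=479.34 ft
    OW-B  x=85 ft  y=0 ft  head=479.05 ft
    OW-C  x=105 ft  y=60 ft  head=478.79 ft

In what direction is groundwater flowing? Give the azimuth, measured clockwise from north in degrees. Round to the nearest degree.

087°

Taking OW-A as reference: OW-B−OW-A = (30, -80, -0.29); OW-C−OW-A = (50, -20, -0.55).
Determinant of the coordinate differences = 30·(-20) − 50·(-80) = 3400.
∂h/∂x = [(-0.29)·(-20) − (-0.55)·(-80)] / 3400 = -0.01124
∂h/∂y = [30·(-0.55) − 50·(-0.29)] / 3400 = -0.0005882
Flow direction (−∇h) has components (+0.01124 E, +0.0005882 N).
Azimuth = atan2(E, N) = atan2(+0.01124, +0.0005882) = 87.0° ≈ 087°.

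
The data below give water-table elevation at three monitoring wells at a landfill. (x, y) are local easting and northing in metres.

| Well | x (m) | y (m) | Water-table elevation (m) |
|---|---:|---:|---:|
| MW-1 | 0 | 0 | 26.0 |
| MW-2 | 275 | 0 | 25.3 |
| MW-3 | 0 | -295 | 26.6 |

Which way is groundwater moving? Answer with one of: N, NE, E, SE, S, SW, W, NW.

NE

∂h/∂x = (25.3 − 26.0) / (275 − 0) = -0.002545
∂h/∂y = (26.6 − 26.0) / (-295 − 0) = -0.002034
Flow = −∇h = (+0.002545 east, +0.002034 north), which points northeast.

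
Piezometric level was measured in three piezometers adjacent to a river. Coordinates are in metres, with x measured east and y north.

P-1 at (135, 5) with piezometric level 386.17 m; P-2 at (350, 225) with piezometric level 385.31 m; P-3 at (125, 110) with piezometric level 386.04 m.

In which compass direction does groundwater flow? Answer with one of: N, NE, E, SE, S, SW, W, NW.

With h = a·x + b·y + c and P-1 as origin, the differences give:
  215·a + 220·b = -0.86
  (-10)·a + 105·b = -0.13
Eliminate b (×105 and ×220, subtract): 24775·a = -61.700 → a = ∂h/∂x = -0.002490
Back-substitute: b = ∂h/∂y = -0.001475.
Flow = −∇h = (+0.002490 east, +0.001475 north), which points northeast.

NE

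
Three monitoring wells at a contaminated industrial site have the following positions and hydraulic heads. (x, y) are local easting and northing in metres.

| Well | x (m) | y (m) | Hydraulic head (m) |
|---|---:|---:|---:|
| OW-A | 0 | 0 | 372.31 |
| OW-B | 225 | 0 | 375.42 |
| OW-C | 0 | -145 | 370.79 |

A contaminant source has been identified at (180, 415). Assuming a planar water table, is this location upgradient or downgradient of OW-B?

∂h/∂x = (375.42 − 372.31) / (225 − 0) = +0.01382
∂h/∂y = (370.79 − 372.31) / (-145 − 0) = +0.01048
Head at (180, 415) = 372.31 + (+0.01382)·(180) + (+0.01048)·(415) = 379.15 m.
That is higher than the 375.42 m at OW-B, so the point is upgradient.

upgradient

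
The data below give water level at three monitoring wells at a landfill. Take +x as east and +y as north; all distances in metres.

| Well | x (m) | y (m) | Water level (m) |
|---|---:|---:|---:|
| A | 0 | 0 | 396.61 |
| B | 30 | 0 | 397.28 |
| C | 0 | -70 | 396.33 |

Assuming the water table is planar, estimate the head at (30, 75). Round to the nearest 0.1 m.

∂h/∂x = (397.28 − 396.61) / (30 − 0) = +0.02233
∂h/∂y = (396.33 − 396.61) / (-70 − 0) = +0.004000
h(30, 75) = 396.61 + (+0.02233)·(30) + (+0.004000)·(75) = 396.61 +0.670 +0.300 = 397.580 m.

397.6 m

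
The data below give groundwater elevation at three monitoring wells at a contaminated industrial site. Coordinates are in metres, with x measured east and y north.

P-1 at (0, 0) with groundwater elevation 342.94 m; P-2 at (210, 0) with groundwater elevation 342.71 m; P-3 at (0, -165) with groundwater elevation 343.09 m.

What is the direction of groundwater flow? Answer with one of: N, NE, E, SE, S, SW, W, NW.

NE

∂h/∂x = (342.71 − 342.94) / (210 − 0) = -0.001095
∂h/∂y = (343.09 − 342.94) / (-165 − 0) = -0.0009091
Flow = −∇h = (+0.001095 east, +0.0009091 north), which points northeast.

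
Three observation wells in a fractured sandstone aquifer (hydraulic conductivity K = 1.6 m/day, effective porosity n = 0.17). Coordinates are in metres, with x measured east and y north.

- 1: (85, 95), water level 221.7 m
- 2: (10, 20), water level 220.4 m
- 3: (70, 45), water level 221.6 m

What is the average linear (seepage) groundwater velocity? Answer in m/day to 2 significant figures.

0.21 m/day

Differences from 1: to 2 (Δx, Δy, Δh) = (-75, -75, -1.3); to 3 = (-15, -50, -0.1).
Solve a·Δx + b·Δy = Δh: det = (-75)·(-50) − (-15)·(-75) = 2625.
∂h/∂x = [(-1.3)·(-50) − (-0.1)·(-75)] / 2625 = +0.02190
∂h/∂y = [(-75)·(-0.1) − (-15)·(-1.3)] / 2625 = -0.004571
|∇h| = √(0.02190² + -0.004571²) = 0.02237
Seepage velocity v = K·i/n = 1.6 × 0.02237 / 0.17 = 0.2105 m/day.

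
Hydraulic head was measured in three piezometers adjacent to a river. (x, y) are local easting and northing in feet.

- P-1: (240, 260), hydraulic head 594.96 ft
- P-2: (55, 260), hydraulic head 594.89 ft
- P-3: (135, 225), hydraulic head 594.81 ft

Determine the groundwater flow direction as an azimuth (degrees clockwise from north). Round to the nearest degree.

187°

Taking P-1 as reference: P-2−P-1 = (-185, 0, -0.07); P-3−P-1 = (-105, -35, -0.15).
Solve a·Δx + b·Δy = Δh: det = (-185)·(-35) − (-105)·0 = 6475.
∂h/∂x = [(-0.07)·(-35) − (-0.15)·0] / 6475 = +0.0003784
∂h/∂y = [(-185)·(-0.15) − (-105)·(-0.07)] / 6475 = +0.003151
Flow direction (−∇h) has components (-0.0003784 E, -0.003151 N).
Azimuth = atan2(E, N) = atan2(-0.0003784, -0.003151) = 186.8° ≈ 187°.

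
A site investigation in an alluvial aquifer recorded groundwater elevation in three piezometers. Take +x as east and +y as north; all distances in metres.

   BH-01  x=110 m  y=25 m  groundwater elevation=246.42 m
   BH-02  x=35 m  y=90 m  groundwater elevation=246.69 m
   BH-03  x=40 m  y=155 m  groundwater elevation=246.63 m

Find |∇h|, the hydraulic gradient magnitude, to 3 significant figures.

With h = a·x + b·y + c and BH-01 as origin, the differences give:
  (-75)·a + 65·b = +0.27
  (-70)·a + 130·b = +0.21
Eliminate b (×130 and ×65, subtract): -5200·a = 21.450 → a = ∂h/∂x = -0.004125
Back-substitute: b = ∂h/∂y = -0.0006058.
|∇h| = √(-0.004125² + -0.0006058²) = 0.004169

0.00417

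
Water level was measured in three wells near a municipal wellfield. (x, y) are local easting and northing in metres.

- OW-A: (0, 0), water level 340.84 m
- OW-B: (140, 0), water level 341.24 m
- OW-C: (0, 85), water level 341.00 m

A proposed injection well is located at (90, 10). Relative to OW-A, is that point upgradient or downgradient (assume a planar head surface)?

∂h/∂x = (341.24 − 340.84) / (140 − 0) = +0.002857
∂h/∂y = (341.00 − 340.84) / (85 − 0) = +0.001882
Head at (90, 10) = 340.84 + (+0.002857)·(90) + (+0.001882)·(10) = 341.12 m.
That is higher than the 340.84 m at OW-A, so the point is upgradient.

upgradient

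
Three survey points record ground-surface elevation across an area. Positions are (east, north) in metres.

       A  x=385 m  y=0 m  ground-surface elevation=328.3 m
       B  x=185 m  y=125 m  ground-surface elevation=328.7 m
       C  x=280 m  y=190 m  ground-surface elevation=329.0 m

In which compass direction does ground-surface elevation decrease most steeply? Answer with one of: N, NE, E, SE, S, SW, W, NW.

S

Three-point gradient (reference A): Δ to B = (-200, 125, +0.4), Δ to C = (-105, 190, +0.7).
∂z/∂x = +0.0004623, ∂z/∂y = +0.003940 (det = -24875).
Steepest decrease is along −∇f = (-0.0004623 E, -0.003940 N) → south.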